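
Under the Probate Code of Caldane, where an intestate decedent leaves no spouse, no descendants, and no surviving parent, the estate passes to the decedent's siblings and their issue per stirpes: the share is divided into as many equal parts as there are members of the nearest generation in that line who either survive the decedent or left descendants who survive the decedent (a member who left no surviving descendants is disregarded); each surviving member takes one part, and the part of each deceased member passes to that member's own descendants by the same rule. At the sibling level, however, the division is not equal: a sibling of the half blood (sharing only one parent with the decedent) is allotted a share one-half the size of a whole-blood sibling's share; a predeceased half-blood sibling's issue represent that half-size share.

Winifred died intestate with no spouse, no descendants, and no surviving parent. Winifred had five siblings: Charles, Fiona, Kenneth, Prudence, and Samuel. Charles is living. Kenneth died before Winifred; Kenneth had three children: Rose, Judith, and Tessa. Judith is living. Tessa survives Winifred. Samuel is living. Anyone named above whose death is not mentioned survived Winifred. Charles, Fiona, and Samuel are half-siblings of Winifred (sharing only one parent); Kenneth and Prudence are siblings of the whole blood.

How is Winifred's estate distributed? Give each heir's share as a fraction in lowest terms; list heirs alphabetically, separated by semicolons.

No spouse, descendants, or parent survives, so the estate passes to Winifred's siblings per stirpes.
Half-blood siblings count for one-half the weight of whole-blood siblings at the initial division.
Dividing 1 in proportion to weights (total weight 7/2): Charles (weight 1/2) → 1/7; Fiona (weight 1/2) → 1/7; Kenneth (weight 1) → 2/7; Prudence (weight 1) → 2/7; Samuel (weight 1/2) → 1/7.
Charles is living and takes 1/7.
Fiona is living and takes 1/7.
Kenneth predeceased; the 2/7 allotted to Kenneth's branch passes to Kenneth's issue by representation.
The 2/7 is divided into 3 equal shares of 2/21 among Rose, Judith, Tessa.
Rose is living and takes 2/21.
Judith is living and takes 2/21.
Tessa is living and takes 2/21.
Prudence is living and takes 2/7.
Samuel is living and takes 1/7.

Charles 1/7; Fiona 1/7; Judith 2/21; Prudence 2/7; Rose 2/21; Samuel 1/7; Tessa 2/21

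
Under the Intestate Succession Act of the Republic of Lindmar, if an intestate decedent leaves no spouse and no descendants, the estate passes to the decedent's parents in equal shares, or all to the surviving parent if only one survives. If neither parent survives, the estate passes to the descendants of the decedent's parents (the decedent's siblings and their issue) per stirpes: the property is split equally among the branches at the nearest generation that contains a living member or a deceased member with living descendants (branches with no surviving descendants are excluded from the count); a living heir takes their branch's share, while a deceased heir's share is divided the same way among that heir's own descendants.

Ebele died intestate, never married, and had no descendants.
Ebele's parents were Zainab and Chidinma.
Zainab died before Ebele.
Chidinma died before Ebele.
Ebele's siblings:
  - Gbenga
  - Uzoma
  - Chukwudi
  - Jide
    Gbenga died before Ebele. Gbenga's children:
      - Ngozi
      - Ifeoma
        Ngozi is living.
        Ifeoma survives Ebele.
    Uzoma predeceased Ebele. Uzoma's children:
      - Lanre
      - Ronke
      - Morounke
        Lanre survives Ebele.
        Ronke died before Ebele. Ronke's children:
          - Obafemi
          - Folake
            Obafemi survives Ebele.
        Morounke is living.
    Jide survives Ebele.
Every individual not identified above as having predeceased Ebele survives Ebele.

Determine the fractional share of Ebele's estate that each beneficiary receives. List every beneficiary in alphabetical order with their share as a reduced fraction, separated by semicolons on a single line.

Neither parent survives and there are no descendants, so the estate passes to Ebele's siblings and their issue per stirpes.
The estate is divided into 4 equal shares of 1/4 among Gbenga, Uzoma, Chukwudi, Jide.
Gbenga predeceased; the 1/4 allotted to Gbenga's branch passes to Gbenga's issue by representation.
The 1/4 is divided into 2 equal shares of 1/8 among Ngozi, Ifeoma.
Ngozi is living and takes 1/8.
Ifeoma is living and takes 1/8.
Uzoma predeceased; the 1/4 allotted to Uzoma's branch passes to Uzoma's issue by representation.
The 1/4 is divided into 3 equal shares of 1/12 among Lanre, Ronke, Morounke.
Lanre is living and takes 1/12.
Ronke predeceased; the 1/12 allotted to Ronke's branch passes to Ronke's issue by representation.
The 1/12 is divided into 2 equal shares of 1/24 among Obafemi, Folake.
Obafemi is living and takes 1/24.
Folake is living and takes 1/24.
Morounke is living and takes 1/12.
Chukwudi is living and takes 1/4.
Jide is living and takes 1/4.

Chukwudi 1/4; Folake 1/24; Ifeoma 1/8; Jide 1/4; Lanre 1/12; Morounke 1/12; Ngozi 1/8; Obafemi 1/24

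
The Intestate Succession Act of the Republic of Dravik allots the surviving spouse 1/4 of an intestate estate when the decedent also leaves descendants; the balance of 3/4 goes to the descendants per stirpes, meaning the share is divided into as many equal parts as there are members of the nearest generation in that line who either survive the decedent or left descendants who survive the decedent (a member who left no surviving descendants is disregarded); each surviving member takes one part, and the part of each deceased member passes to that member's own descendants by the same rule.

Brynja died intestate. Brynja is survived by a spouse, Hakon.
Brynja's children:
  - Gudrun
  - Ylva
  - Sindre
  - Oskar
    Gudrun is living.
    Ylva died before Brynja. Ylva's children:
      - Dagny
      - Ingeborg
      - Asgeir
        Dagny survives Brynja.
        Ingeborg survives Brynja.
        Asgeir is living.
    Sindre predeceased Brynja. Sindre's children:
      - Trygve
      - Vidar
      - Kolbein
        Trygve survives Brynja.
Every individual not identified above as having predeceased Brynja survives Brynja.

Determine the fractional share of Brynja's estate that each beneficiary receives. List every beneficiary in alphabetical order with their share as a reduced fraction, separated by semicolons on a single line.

Hakon, as surviving spouse, takes 1/4.
The remaining 3/4 passes to Brynja's descendants per stirpes.
The 3/4 is divided into 4 equal shares of 3/16 among Gudrun, Ylva, Sindre, Oskar.
Gudrun is living and takes 3/16.
Ylva predeceased; the 3/16 allotted to Ylva's branch passes to Ylva's issue by representation.
The 3/16 is divided into 3 equal shares of 1/16 among Dagny, Ingeborg, Asgeir.
Dagny is living and takes 1/16.
Ingeborg is living and takes 1/16.
Asgeir is living and takes 1/16.
Sindre predeceased; the 3/16 allotted to Sindre's branch passes to Sindre's issue by representation.
The 3/16 is divided into 3 equal shares of 1/16 among Trygve, Vidar, Kolbein.
Trygve is living and takes 1/16.
Vidar is living and takes 1/16.
Kolbein is living and takes 1/16.
Oskar is living and takes 3/16.

Asgeir 1/16; Dagny 1/16; Gudrun 3/16; Hakon 1/4; Ingeborg 1/16; Kolbein 1/16; Oskar 3/16; Trygve 1/16; Vidar 1/16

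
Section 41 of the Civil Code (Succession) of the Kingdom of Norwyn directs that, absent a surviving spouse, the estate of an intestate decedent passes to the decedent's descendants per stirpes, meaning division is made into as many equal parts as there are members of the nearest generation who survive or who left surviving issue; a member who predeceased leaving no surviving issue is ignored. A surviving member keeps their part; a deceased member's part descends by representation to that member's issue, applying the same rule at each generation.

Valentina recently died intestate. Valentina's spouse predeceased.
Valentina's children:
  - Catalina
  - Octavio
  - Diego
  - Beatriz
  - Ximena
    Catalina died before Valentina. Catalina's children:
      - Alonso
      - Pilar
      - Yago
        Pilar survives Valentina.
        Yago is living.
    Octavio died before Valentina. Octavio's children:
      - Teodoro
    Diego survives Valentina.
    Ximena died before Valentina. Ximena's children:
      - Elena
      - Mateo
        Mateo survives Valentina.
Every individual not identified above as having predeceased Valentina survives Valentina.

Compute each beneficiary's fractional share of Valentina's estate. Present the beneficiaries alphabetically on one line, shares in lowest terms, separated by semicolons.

Alonso 1/15; Beatriz 1/5; Diego 1/5; Elena 1/10; Mateo 1/10; Pilar 1/15; Teodoro 1/5; Yago 1/15

There is no surviving spouse, so the entire estate passes to Valentina's descendants per stirpes.
The estate is divided into 5 equal shares of 1/5 among Catalina, Octavio, Diego, Beatriz, Ximena.
Catalina predeceased; the 1/5 allotted to Catalina's branch passes to Catalina's issue by representation.
The 1/5 is divided into 3 equal shares of 1/15 among Alonso, Pilar, Yago.
Alonso is living and takes 1/15.
Pilar is living and takes 1/15.
Yago is living and takes 1/15.
Octavio predeceased; the 1/5 allotted to Octavio's branch passes to Octavio's issue by representation.
Teodoro is the sole taker at this level and receives the full 1/5.
Diego is living and takes 1/5.
Beatriz is living and takes 1/5.
Ximena predeceased; the 1/5 allotted to Ximena's branch passes to Ximena's issue by representation.
The 1/5 is divided into 2 equal shares of 1/10 among Elena, Mateo.
Elena is living and takes 1/10.
Mateo is living and takes 1/10.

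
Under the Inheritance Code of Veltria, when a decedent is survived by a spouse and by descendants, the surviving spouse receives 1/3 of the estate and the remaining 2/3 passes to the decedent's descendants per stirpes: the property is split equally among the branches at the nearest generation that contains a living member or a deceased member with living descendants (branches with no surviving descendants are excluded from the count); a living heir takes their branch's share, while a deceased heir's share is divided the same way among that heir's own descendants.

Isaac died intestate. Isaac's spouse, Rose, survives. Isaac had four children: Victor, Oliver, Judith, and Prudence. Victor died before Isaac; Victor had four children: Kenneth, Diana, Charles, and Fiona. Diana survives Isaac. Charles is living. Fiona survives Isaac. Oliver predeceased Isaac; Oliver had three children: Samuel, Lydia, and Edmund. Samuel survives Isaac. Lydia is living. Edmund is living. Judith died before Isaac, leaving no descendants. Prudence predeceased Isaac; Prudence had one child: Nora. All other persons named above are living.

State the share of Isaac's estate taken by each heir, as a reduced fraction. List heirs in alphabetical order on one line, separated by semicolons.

Rose, as surviving spouse, takes 1/3.
The remaining 2/3 passes to Isaac's descendants per stirpes.
Judith left no surviving issue, so that branch lapses and is disregarded.
The 2/3 is divided into 3 equal shares of 2/9 among Victor, Oliver, Prudence.
Victor predeceased; the 2/9 allotted to Victor's branch passes to Victor's issue by representation.
The 2/9 is divided into 4 equal shares of 1/18 among Kenneth, Diana, Charles, Fiona.
Kenneth is living and takes 1/18.
Diana is living and takes 1/18.
Charles is living and takes 1/18.
Fiona is living and takes 1/18.
Oliver predeceased; the 2/9 allotted to Oliver's branch passes to Oliver's issue by representation.
The 2/9 is divided into 3 equal shares of 2/27 among Samuel, Lydia, Edmund.
Samuel is living and takes 2/27.
Lydia is living and takes 2/27.
Edmund is living and takes 2/27.
Prudence predeceased; the 2/9 allotted to Prudence's branch passes to Prudence's issue by representation.
Nora is the sole taker at this level and receives the full 2/9.

Charles 1/18; Diana 1/18; Edmund 2/27; Fiona 1/18; Kenneth 1/18; Lydia 2/27; Nora 2/9; Rose 1/3; Samuel 2/27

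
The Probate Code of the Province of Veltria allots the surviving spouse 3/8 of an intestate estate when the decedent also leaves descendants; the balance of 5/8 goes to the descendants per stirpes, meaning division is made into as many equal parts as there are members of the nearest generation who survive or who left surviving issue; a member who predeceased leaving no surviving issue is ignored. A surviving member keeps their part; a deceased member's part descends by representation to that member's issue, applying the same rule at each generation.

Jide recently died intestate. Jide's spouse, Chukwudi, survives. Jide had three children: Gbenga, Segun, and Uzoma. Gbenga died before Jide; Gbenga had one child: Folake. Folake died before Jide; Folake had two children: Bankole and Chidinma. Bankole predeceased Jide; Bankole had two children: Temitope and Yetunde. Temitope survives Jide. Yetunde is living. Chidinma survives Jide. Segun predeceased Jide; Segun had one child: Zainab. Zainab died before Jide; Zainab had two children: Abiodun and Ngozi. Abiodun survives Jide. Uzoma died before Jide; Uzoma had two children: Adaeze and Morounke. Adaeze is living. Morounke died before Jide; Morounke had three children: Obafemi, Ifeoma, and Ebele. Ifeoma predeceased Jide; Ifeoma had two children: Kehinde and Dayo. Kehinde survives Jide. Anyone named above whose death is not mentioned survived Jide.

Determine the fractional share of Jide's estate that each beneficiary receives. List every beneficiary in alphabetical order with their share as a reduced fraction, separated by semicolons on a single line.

Abiodun 5/48; Adaeze 5/48; Chidinma 5/48; Chukwudi 3/8; Dayo 5/288; Ebele 5/144; Kehinde 5/288; Ngozi 5/48; Obafemi 5/144; Temitope 5/96; Yetunde 5/96

Chukwudi, as surviving spouse, takes 3/8.
The remaining 5/8 passes to Jide's descendants per stirpes.
The 5/8 is divided into 3 equal shares of 5/24 among Gbenga, Segun, Uzoma.
Gbenga predeceased; the 5/24 allotted to Gbenga's branch passes to Gbenga's issue by representation.
Folake's line is the sole branch at this level, so the full 5/24 passes to Folake's issue by representation.
The 5/24 is divided into 2 equal shares of 5/48 among Bankole, Chidinma.
Bankole predeceased; the 5/48 allotted to Bankole's branch passes to Bankole's issue by representation.
The 5/48 is divided into 2 equal shares of 5/96 among Temitope, Yetunde.
Temitope is living and takes 5/96.
Yetunde is living and takes 5/96.
Chidinma is living and takes 5/48.
Segun predeceased; the 5/24 allotted to Segun's branch passes to Segun's issue by representation.
Zainab's line is the sole branch at this level, so the full 5/24 passes to Zainab's issue by representation.
The 5/24 is divided into 2 equal shares of 5/48 among Abiodun, Ngozi.
Abiodun is living and takes 5/48.
Ngozi is living and takes 5/48.
Uzoma predeceased; the 5/24 allotted to Uzoma's branch passes to Uzoma's issue by representation.
The 5/24 is divided into 2 equal shares of 5/48 among Adaeze, Morounke.
Adaeze is living and takes 5/48.
Morounke predeceased; the 5/48 allotted to Morounke's branch passes to Morounke's issue by representation.
The 5/48 is divided into 3 equal shares of 5/144 among Obafemi, Ifeoma, Ebele.
Obafemi is living and takes 5/144.
Ifeoma predeceased; the 5/144 allotted to Ifeoma's branch passes to Ifeoma's issue by representation.
The 5/144 is divided into 2 equal shares of 5/288 among Kehinde, Dayo.
Kehinde is living and takes 5/288.
Dayo is living and takes 5/288.
Ebele is living and takes 5/144.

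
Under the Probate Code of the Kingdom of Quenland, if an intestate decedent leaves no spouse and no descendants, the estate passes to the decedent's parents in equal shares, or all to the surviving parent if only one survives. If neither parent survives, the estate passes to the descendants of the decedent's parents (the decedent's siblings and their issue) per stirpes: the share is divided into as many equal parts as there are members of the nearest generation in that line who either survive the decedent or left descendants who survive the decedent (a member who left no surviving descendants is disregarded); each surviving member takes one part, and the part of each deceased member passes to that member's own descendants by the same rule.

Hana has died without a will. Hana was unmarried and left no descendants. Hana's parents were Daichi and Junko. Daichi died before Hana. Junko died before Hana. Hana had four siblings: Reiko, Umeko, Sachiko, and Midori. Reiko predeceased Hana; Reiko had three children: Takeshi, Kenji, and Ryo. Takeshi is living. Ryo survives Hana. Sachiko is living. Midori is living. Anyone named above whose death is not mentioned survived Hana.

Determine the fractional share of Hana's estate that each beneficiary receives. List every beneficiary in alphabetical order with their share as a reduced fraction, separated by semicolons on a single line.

Kenji 1/12; Midori 1/4; Ryo 1/12; Sachiko 1/4; Takeshi 1/12; Umeko 1/4

Neither parent survives and there are no descendants, so the estate passes to Hana's siblings and their issue per stirpes.
The estate is divided into 4 equal shares of 1/4 among Reiko, Umeko, Sachiko, Midori.
Reiko predeceased; the 1/4 allotted to Reiko's branch passes to Reiko's issue by representation.
The 1/4 is divided into 3 equal shares of 1/12 among Takeshi, Kenji, Ryo.
Takeshi is living and takes 1/12.
Kenji is living and takes 1/12.
Ryo is living and takes 1/12.
Umeko is living and takes 1/4.
Sachiko is living and takes 1/4.
Midori is living and takes 1/4.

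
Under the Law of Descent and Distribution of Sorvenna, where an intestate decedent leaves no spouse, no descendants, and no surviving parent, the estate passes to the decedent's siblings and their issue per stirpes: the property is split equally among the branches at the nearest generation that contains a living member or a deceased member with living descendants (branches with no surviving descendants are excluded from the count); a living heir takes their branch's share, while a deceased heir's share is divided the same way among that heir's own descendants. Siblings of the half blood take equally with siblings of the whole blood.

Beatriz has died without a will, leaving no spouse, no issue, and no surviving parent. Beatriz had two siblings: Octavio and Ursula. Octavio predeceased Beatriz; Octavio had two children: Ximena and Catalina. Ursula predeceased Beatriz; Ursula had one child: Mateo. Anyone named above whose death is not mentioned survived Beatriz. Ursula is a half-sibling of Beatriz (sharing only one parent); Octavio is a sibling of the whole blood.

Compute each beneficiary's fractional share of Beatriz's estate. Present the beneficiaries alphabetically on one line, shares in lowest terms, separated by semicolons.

Catalina 1/4; Mateo 1/2; Ximena 1/4

No spouse, descendants, or parent survives, so the estate passes to Beatriz's siblings per stirpes.
Half-blood and whole-blood siblings take equally under the stated rule.
The estate is divided into 2 equal shares of 1/2 among Octavio, Ursula.
Octavio predeceased; the 1/2 allotted to Octavio's branch passes to Octavio's issue by representation.
The 1/2 is divided into 2 equal shares of 1/4 among Ximena, Catalina.
Ximena is living and takes 1/4.
Catalina is living and takes 1/4.
Ursula predeceased; the 1/2 allotted to Ursula's branch passes to Ursula's issue by representation.
Mateo is the sole taker at this level and receives the full 1/2.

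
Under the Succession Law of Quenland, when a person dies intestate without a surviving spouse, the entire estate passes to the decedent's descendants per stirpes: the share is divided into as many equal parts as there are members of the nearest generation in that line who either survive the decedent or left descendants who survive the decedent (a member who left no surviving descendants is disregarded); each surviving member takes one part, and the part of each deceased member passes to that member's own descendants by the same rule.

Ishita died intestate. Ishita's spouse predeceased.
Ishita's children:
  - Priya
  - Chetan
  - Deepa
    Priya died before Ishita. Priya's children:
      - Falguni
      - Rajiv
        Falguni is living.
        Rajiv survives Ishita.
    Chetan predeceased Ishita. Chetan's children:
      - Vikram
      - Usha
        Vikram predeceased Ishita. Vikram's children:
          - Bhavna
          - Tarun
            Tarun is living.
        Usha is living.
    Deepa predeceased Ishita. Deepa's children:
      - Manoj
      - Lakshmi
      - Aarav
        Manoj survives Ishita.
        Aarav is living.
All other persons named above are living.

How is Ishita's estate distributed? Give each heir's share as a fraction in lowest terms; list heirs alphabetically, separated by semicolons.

There is no surviving spouse, so the entire estate passes to Ishita's descendants per stirpes.
The estate is divided into 3 equal shares of 1/3 among Priya, Chetan, Deepa.
Priya predeceased; the 1/3 allotted to Priya's branch passes to Priya's issue by representation.
The 1/3 is divided into 2 equal shares of 1/6 among Falguni, Rajiv.
Falguni is living and takes 1/6.
Rajiv is living and takes 1/6.
Chetan predeceased; the 1/3 allotted to Chetan's branch passes to Chetan's issue by representation.
The 1/3 is divided into 2 equal shares of 1/6 among Vikram, Usha.
Vikram predeceased; the 1/6 allotted to Vikram's branch passes to Vikram's issue by representation.
The 1/6 is divided into 2 equal shares of 1/12 among Bhavna, Tarun.
Bhavna is living and takes 1/12.
Tarun is living and takes 1/12.
Usha is living and takes 1/6.
Deepa predeceased; the 1/3 allotted to Deepa's branch passes to Deepa's issue by representation.
The 1/3 is divided into 3 equal shares of 1/9 among Manoj, Lakshmi, Aarav.
Manoj is living and takes 1/9.
Lakshmi is living and takes 1/9.
Aarav is living and takes 1/9.

Aarav 1/9; Bhavna 1/12; Falguni 1/6; Lakshmi 1/9; Manoj 1/9; Rajiv 1/6; Tarun 1/12; Usha 1/6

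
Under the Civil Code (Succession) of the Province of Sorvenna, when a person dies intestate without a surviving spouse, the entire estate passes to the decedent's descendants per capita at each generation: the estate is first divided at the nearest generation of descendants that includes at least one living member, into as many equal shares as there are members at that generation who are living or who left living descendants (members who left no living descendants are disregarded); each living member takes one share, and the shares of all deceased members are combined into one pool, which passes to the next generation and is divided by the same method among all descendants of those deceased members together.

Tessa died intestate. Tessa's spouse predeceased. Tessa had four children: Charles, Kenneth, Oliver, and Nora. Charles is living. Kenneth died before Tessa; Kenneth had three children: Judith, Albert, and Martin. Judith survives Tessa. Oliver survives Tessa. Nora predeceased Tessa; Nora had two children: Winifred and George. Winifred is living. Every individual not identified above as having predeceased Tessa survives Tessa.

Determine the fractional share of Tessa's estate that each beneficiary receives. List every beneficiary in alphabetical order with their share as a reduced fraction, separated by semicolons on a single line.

There is no surviving spouse, so the entire estate passes to Tessa's descendants per capita at each generation.
At generation 1 (Charles, Kenneth, Oliver, Nora) there are 4 shares of (1)/4 = 1/4 each.
Living: Charles and Oliver — each takes 1/4.
Deceased: Kenneth and Nora. Their combined 1/2 is pooled and carried to generation 2.
At generation 2 (Judith, Albert, Martin, Winifred, George) there are 5 shares of (1/2)/5 = 1/10 each.
Living: Judith, Albert, Martin, Winifred, and George — each takes 1/10.

Albert 1/10; Charles 1/4; George 1/10; Judith 1/10; Martin 1/10; Oliver 1/4; Winifred 1/10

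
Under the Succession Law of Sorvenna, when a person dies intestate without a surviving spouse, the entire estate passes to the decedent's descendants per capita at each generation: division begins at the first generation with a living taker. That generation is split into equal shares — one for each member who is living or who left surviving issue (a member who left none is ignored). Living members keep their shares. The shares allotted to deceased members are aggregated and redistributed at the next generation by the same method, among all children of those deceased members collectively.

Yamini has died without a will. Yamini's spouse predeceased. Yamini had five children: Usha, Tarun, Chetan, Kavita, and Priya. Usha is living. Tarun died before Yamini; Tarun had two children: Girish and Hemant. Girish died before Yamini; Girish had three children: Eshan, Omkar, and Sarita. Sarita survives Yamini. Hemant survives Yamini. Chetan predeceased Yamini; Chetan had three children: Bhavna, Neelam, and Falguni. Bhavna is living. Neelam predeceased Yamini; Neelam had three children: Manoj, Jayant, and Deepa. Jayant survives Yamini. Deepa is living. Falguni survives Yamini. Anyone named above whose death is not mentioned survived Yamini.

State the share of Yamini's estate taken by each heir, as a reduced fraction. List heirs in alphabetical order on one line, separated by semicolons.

There is no surviving spouse, so the entire estate passes to Yamini's descendants per capita at each generation.
At generation 1 (Usha, Tarun, Chetan, Kavita, Priya) there are 5 shares of (1)/5 = 1/5 each.
Living: Usha, Kavita, and Priya — each takes 1/5.
Deceased: Tarun and Chetan. Their combined 2/5 is pooled and carried to generation 2.
At generation 2 (Girish, Hemant, Bhavna, Neelam, Falguni) there are 5 shares of (2/5)/5 = 2/25 each.
Living: Hemant, Bhavna, and Falguni — each takes 2/25.
Deceased: Girish and Neelam. Their combined 4/25 is pooled and carried to generation 3.
At generation 3 (Eshan, Omkar, Sarita, Manoj, Jayant, Deepa) there are 6 shares of (4/25)/6 = 2/75 each.
Living: Eshan, Omkar, Sarita, Manoj, Jayant, and Deepa — each takes 2/75.

Bhavna 2/25; Deepa 2/75; Eshan 2/75; Falguni 2/25; Hemant 2/25; Jayant 2/75; Kavita 1/5; Manoj 2/75; Omkar 2/75; Priya 1/5; Sarita 2/75; Usha 1/5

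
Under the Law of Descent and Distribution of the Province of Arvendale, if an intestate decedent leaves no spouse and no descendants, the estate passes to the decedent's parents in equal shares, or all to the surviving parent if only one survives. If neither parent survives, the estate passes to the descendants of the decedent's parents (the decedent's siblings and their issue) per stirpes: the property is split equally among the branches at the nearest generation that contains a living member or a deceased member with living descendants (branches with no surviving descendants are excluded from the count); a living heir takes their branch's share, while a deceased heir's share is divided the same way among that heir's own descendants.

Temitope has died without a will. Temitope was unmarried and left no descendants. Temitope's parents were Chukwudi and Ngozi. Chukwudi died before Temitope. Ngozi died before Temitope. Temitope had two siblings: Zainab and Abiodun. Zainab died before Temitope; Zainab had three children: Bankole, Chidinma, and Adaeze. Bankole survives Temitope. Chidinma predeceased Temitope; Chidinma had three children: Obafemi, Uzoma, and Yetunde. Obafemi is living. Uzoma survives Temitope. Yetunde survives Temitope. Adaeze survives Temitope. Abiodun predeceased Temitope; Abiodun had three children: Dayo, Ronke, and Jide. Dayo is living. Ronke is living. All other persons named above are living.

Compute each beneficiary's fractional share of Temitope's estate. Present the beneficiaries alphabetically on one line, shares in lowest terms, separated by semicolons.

Adaeze 1/6; Bankole 1/6; Dayo 1/6; Jide 1/6; Obafemi 1/18; Ronke 1/6; Uzoma 1/18; Yetunde 1/18

Neither parent survives and there are no descendants, so the estate passes to Temitope's siblings and their issue per stirpes.
The estate is divided into 2 equal shares of 1/2 among Zainab, Abiodun.
Zainab predeceased; the 1/2 allotted to Zainab's branch passes to Zainab's issue by representation.
The 1/2 is divided into 3 equal shares of 1/6 among Bankole, Chidinma, Adaeze.
Bankole is living and takes 1/6.
Chidinma predeceased; the 1/6 allotted to Chidinma's branch passes to Chidinma's issue by representation.
The 1/6 is divided into 3 equal shares of 1/18 among Obafemi, Uzoma, Yetunde.
Obafemi is living and takes 1/18.
Uzoma is living and takes 1/18.
Yetunde is living and takes 1/18.
Adaeze is living and takes 1/6.
Abiodun predeceased; the 1/2 allotted to Abiodun's branch passes to Abiodun's issue by representation.
The 1/2 is divided into 3 equal shares of 1/6 among Dayo, Ronke, Jide.
Dayo is living and takes 1/6.
Ronke is living and takes 1/6.
Jide is living and takes 1/6.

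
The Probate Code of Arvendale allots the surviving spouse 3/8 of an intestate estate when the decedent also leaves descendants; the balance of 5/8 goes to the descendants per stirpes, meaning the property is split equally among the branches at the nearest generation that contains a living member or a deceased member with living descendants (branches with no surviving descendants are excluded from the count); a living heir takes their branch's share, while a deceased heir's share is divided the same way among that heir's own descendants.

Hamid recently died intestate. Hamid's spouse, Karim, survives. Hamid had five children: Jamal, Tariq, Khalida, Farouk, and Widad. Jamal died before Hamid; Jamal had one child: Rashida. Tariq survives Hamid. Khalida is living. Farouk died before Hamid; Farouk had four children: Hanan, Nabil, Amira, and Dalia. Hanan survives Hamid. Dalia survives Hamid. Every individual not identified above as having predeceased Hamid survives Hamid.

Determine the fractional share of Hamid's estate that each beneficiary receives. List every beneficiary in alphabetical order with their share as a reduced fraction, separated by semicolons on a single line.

Amira 1/32; Dalia 1/32; Hanan 1/32; Karim 3/8; Khalida 1/8; Nabil 1/32; Rashida 1/8; Tariq 1/8; Widad 1/8

Karim, as surviving spouse, takes 3/8.
The remaining 5/8 passes to Hamid's descendants per stirpes.
The 5/8 is divided into 5 equal shares of 1/8 among Jamal, Tariq, Khalida, Farouk, Widad.
Jamal predeceased; the 1/8 allotted to Jamal's branch passes to Jamal's issue by representation.
Rashida is the sole taker at this level and receives the full 1/8.
Tariq is living and takes 1/8.
Khalida is living and takes 1/8.
Farouk predeceased; the 1/8 allotted to Farouk's branch passes to Farouk's issue by representation.
The 1/8 is divided into 4 equal shares of 1/32 among Hanan, Nabil, Amira, Dalia.
Hanan is living and takes 1/32.
Nabil is living and takes 1/32.
Amira is living and takes 1/32.
Dalia is living and takes 1/32.
Widad is living and takes 1/8.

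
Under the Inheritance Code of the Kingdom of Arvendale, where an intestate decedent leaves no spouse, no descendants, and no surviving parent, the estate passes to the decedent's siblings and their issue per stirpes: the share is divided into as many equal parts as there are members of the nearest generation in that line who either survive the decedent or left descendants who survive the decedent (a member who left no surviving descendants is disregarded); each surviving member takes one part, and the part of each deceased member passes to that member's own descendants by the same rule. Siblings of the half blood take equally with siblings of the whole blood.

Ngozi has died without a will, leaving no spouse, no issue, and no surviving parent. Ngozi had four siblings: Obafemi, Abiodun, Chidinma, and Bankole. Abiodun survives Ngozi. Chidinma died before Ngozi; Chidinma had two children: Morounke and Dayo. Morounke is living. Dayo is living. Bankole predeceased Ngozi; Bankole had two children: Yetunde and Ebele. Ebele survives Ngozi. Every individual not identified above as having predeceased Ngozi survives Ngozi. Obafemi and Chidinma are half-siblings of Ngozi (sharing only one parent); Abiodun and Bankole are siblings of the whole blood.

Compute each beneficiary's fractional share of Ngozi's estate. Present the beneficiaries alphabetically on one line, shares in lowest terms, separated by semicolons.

Abiodun 1/4; Dayo 1/8; Ebele 1/8; Morounke 1/8; Obafemi 1/4; Yetunde 1/8

No spouse, descendants, or parent survives, so the estate passes to Ngozi's siblings per stirpes.
Half-blood and whole-blood siblings take equally under the stated rule.
The estate is divided into 4 equal shares of 1/4 among Obafemi, Abiodun, Chidinma, Bankole.
Obafemi is living and takes 1/4.
Abiodun is living and takes 1/4.
Chidinma predeceased; the 1/4 allotted to Chidinma's branch passes to Chidinma's issue by representation.
The 1/4 is divided into 2 equal shares of 1/8 among Morounke, Dayo.
Morounke is living and takes 1/8.
Dayo is living and takes 1/8.
Bankole predeceased; the 1/4 allotted to Bankole's branch passes to Bankole's issue by representation.
The 1/4 is divided into 2 equal shares of 1/8 among Yetunde, Ebele.
Yetunde is living and takes 1/8.
Ebele is living and takes 1/8.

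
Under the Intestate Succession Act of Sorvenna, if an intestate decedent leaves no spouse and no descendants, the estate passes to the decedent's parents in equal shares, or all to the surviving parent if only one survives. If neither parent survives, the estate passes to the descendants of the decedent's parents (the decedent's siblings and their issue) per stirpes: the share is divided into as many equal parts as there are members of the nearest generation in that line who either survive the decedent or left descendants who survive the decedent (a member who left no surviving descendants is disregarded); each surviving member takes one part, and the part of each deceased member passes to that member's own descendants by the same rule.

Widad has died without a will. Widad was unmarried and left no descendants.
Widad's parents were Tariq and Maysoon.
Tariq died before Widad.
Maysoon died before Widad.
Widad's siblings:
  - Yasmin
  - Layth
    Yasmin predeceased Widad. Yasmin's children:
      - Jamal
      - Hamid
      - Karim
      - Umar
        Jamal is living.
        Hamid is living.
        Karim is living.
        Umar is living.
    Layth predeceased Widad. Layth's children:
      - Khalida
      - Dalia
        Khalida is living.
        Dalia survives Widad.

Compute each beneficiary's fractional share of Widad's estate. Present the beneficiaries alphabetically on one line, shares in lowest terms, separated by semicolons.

Dalia 1/4; Hamid 1/8; Jamal 1/8; Karim 1/8; Khalida 1/4; Umar 1/8

Neither parent survives and there are no descendants, so the estate passes to Widad's siblings and their issue per stirpes.
The estate is divided into 2 equal shares of 1/2 among Yasmin, Layth.
Yasmin predeceased; the 1/2 allotted to Yasmin's branch passes to Yasmin's issue by representation.
The 1/2 is divided into 4 equal shares of 1/8 among Jamal, Hamid, Karim, Umar.
Jamal is living and takes 1/8.
Hamid is living and takes 1/8.
Karim is living and takes 1/8.
Umar is living and takes 1/8.
Layth predeceased; the 1/2 allotted to Layth's branch passes to Layth's issue by representation.
The 1/2 is divided into 2 equal shares of 1/4 among Khalida, Dalia.
Khalida is living and takes 1/4.
Dalia is living and takes 1/4.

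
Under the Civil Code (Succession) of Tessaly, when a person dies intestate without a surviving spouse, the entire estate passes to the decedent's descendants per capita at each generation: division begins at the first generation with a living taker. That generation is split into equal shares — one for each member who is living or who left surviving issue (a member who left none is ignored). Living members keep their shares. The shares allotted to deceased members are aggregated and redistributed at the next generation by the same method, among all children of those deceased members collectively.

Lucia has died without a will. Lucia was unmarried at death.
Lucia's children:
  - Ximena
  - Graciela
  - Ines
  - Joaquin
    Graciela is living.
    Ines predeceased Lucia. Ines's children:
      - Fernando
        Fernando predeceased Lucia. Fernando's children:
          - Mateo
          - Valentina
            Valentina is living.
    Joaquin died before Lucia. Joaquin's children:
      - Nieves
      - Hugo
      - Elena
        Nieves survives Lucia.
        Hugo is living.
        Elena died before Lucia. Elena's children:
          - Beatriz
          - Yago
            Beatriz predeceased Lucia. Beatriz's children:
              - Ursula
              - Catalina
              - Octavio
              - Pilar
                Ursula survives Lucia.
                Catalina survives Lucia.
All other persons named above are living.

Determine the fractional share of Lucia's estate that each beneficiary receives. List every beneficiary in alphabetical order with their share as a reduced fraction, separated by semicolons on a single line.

Catalina 1/64; Graciela 1/4; Hugo 1/8; Mateo 1/16; Nieves 1/8; Octavio 1/64; Pilar 1/64; Ursula 1/64; Valentina 1/16; Ximena 1/4; Yago 1/16

There is no surviving spouse, so the entire estate passes to Lucia's descendants per capita at each generation.
At generation 1 (Ximena, Graciela, Ines, Joaquin) there are 4 shares of (1)/4 = 1/4 each.
Living: Ximena and Graciela — each takes 1/4.
Deceased: Ines and Joaquin. Their combined 1/2 is pooled and carried to generation 2.
At generation 2 (Fernando, Nieves, Hugo, Elena) there are 4 shares of (1/2)/4 = 1/8 each.
Living: Nieves and Hugo — each takes 1/8.
Deceased: Fernando and Elena. Their combined 1/4 is pooled and carried to generation 3.
At generation 3 (Mateo, Valentina, Beatriz, Yago) there are 4 shares of (1/4)/4 = 1/16 each.
Living: Mateo, Valentina, and Yago — each takes 1/16.
Deceased: Beatriz. That 1/16 share is carried to generation 4.
At generation 4 (Ursula, Catalina, Octavio, Pilar) there are 4 shares of (1/16)/4 = 1/64 each.
Living: Ursula, Catalina, Octavio, and Pilar — each takes 1/64.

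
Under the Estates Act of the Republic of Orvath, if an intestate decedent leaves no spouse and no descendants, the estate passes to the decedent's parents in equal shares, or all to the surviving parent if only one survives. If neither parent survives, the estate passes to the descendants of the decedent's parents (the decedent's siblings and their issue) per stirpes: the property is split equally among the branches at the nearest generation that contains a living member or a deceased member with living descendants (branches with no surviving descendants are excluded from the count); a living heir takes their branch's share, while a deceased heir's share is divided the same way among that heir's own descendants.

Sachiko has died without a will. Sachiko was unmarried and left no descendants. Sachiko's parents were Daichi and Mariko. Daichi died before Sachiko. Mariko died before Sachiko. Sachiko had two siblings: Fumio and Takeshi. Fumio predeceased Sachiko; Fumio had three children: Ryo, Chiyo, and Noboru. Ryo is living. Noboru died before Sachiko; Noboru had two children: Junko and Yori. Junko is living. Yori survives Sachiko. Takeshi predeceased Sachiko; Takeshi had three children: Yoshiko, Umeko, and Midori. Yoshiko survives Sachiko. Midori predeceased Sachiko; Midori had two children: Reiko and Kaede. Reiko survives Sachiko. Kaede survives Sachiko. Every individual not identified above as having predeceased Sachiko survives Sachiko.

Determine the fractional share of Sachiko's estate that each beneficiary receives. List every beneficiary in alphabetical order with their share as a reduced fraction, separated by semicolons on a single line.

Neither parent survives and there are no descendants, so the estate passes to Sachiko's siblings and their issue per stirpes.
The estate is divided into 2 equal shares of 1/2 among Fumio, Takeshi.
Fumio predeceased; the 1/2 allotted to Fumio's branch passes to Fumio's issue by representation.
The 1/2 is divided into 3 equal shares of 1/6 among Ryo, Chiyo, Noboru.
Ryo is living and takes 1/6.
Chiyo is living and takes 1/6.
Noboru predeceased; the 1/6 allotted to Noboru's branch passes to Noboru's issue by representation.
The 1/6 is divided into 2 equal shares of 1/12 among Junko, Yori.
Junko is living and takes 1/12.
Yori is living and takes 1/12.
Takeshi predeceased; the 1/2 allotted to Takeshi's branch passes to Takeshi's issue by representation.
The 1/2 is divided into 3 equal shares of 1/6 among Yoshiko, Umeko, Midori.
Yoshiko is living and takes 1/6.
Umeko is living and takes 1/6.
Midori predeceased; the 1/6 allotted to Midori's branch passes to Midori's issue by representation.
The 1/6 is divided into 2 equal shares of 1/12 among Reiko, Kaede.
Reiko is living and takes 1/12.
Kaede is living and takes 1/12.

Chiyo 1/6; Junko 1/12; Kaede 1/12; Reiko 1/12; Ryo 1/6; Umeko 1/6; Yori 1/12; Yoshiko 1/6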